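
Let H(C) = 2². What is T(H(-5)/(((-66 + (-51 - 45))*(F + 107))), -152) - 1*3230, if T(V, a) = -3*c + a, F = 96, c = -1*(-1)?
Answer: -3385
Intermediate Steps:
c = 1
H(C) = 4
T(V, a) = -3 + a (T(V, a) = -3*1 + a = -3 + a)
T(H(-5)/(((-66 + (-51 - 45))*(F + 107))), -152) - 1*3230 = (-3 - 152) - 1*3230 = -155 - 3230 = -3385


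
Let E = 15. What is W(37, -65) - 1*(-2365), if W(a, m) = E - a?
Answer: 2343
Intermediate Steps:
W(a, m) = 15 - a
W(37, -65) - 1*(-2365) = (15 - 1*37) - 1*(-2365) = (15 - 37) + 2365 = -22 + 2365 = 2343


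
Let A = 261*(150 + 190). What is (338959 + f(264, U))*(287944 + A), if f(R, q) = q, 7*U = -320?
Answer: 127663212116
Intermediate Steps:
U = -320/7 (U = (⅐)*(-320) = -320/7 ≈ -45.714)
A = 88740 (A = 261*340 = 88740)
(338959 + f(264, U))*(287944 + A) = (338959 - 320/7)*(287944 + 88740) = (2372393/7)*376684 = 127663212116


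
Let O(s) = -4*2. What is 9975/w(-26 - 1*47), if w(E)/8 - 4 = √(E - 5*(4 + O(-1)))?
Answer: 3325/46 - 3325*I*√53/184 ≈ 72.283 - 131.56*I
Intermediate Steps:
O(s) = -8
w(E) = 32 + 8*√(20 + E) (w(E) = 32 + 8*√(E - 5*(4 - 8)) = 32 + 8*√(E - 5*(-4)) = 32 + 8*√(E + 20) = 32 + 8*√(20 + E))
9975/w(-26 - 1*47) = 9975/(32 + 8*√(20 + (-26 - 1*47))) = 9975/(32 + 8*√(20 + (-26 - 47))) = 9975/(32 + 8*√(20 - 73)) = 9975/(32 + 8*√(-53)) = 9975/(32 + 8*(I*√53)) = 9975/(32 + 8*I*√53)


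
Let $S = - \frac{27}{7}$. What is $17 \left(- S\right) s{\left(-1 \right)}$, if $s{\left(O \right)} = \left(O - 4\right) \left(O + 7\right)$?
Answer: $- \frac{13770}{7} \approx -1967.1$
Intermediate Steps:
$s{\left(O \right)} = \left(-4 + O\right) \left(7 + O\right)$
$S = - \frac{27}{7}$ ($S = \left(-27\right) \frac{1}{7} = - \frac{27}{7} \approx -3.8571$)
$17 \left(- S\right) s{\left(-1 \right)} = 17 \left(\left(-1\right) \left(- \frac{27}{7}\right)\right) \left(-28 + \left(-1\right)^{2} + 3 \left(-1\right)\right) = 17 \cdot \frac{27}{7} \left(-28 + 1 - 3\right) = \frac{459}{7} \left(-30\right) = - \frac{13770}{7}$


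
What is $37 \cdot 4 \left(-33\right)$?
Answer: $-4884$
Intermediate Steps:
$37 \cdot 4 \left(-33\right) = 148 \left(-33\right) = -4884$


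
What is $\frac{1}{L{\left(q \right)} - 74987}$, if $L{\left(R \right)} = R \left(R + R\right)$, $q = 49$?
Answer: $- \frac{1}{70185} \approx -1.4248 \cdot 10^{-5}$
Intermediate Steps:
$L{\left(R \right)} = 2 R^{2}$ ($L{\left(R \right)} = R 2 R = 2 R^{2}$)
$\frac{1}{L{\left(q \right)} - 74987} = \frac{1}{2 \cdot 49^{2} - 74987} = \frac{1}{2 \cdot 2401 - 74987} = \frac{1}{4802 - 74987} = \frac{1}{-70185} = - \frac{1}{70185}$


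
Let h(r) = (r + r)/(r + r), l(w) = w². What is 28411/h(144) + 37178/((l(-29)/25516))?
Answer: 33535431/29 ≈ 1.1564e+6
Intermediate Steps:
h(r) = 1 (h(r) = (2*r)/((2*r)) = (2*r)*(1/(2*r)) = 1)
28411/h(144) + 37178/((l(-29)/25516)) = 28411/1 + 37178/(((-29)²/25516)) = 28411*1 + 37178/((841*(1/25516))) = 28411 + 37178/(841/25516) = 28411 + 37178*(25516/841) = 28411 + 32711512/29 = 33535431/29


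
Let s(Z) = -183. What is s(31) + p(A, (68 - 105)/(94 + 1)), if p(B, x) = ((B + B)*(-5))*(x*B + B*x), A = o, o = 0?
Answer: -183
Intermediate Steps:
A = 0
p(B, x) = -20*x*B² (p(B, x) = ((2*B)*(-5))*(B*x + B*x) = (-10*B)*(2*B*x) = -20*x*B²)
s(31) + p(A, (68 - 105)/(94 + 1)) = -183 - 20*(68 - 105)/(94 + 1)*0² = -183 - 20*(-37/95)*0 = -183 + 0 = -183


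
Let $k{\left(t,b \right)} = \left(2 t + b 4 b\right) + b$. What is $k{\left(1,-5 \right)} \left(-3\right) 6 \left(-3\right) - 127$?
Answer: $5111$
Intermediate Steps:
$k{\left(t,b \right)} = b + 2 t + 4 b^{2}$ ($k{\left(t,b \right)} = \left(2 t + 4 b b\right) + b = \left(2 t + 4 b^{2}\right) + b = b + 2 t + 4 b^{2}$)
$k{\left(1,-5 \right)} \left(-3\right) 6 \left(-3\right) - 127 = \left(-5 + 2 \cdot 1 + 4 \left(-5\right)^{2}\right) \left(-3\right) 6 \left(-3\right) - 127 = \left(-5 + 2 + 4 \cdot 25\right) \left(\left(-18\right) \left(-3\right)\right) - 127 = \left(-5 + 2 + 100\right) 54 - 127 = 97 \cdot 54 - 127 = 5238 - 127 = 5111$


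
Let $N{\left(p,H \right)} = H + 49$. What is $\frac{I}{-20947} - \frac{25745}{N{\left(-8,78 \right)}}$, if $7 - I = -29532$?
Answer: $- \frac{543031968}{2660269} \approx -204.13$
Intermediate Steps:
$I = 29539$ ($I = 7 - -29532 = 7 + 29532 = 29539$)
$N{\left(p,H \right)} = 49 + H$
$\frac{I}{-20947} - \frac{25745}{N{\left(-8,78 \right)}} = \frac{29539}{-20947} - \frac{25745}{49 + 78} = 29539 \left(- \frac{1}{20947}\right) - \frac{25745}{127} = - \frac{29539}{20947} - \frac{25745}{127} = - \frac{543031968}{2660269}$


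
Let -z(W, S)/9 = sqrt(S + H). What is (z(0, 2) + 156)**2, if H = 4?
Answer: 24822 - 2808*sqrt(6) ≈ 17944.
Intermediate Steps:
z(W, S) = -9*sqrt(4 + S) (z(W, S) = -9*sqrt(S + 4) = -9*sqrt(4 + S))
(z(0, 2) + 156)**2 = (-9*sqrt(4 + 2) + 156)**2 = (-9*sqrt(6) + 156)**2 = (156 - 9*sqrt(6))**2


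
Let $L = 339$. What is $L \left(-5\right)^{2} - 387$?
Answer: $8088$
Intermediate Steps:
$L \left(-5\right)^{2} - 387 = 339 \left(-5\right)^{2} - 387 = 339 \cdot 25 - 387 = 8475 - 387 = 8088$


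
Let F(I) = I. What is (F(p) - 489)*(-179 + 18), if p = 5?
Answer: 77924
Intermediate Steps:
(F(p) - 489)*(-179 + 18) = (5 - 489)*(-179 + 18) = -484*(-161) = 77924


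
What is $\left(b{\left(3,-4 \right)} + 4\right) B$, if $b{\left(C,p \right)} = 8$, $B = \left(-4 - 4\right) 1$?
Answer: $-96$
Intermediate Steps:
$B = -8$ ($B = \left(-8\right) 1 = -8$)
$\left(b{\left(3,-4 \right)} + 4\right) B = \left(8 + 4\right) \left(-8\right) = 12 \left(-8\right) = -96$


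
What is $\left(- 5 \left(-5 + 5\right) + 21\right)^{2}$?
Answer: $441$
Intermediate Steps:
$\left(- 5 \left(-5 + 5\right) + 21\right)^{2} = \left(\left(-5\right) 0 + 21\right)^{2} = \left(0 + 21\right)^{2} = 21^{2} = 441$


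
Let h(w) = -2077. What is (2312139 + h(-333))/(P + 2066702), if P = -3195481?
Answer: -2310062/1128779 ≈ -2.0465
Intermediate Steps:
(2312139 + h(-333))/(P + 2066702) = (2312139 - 2077)/(-3195481 + 2066702) = 2310062/(-1128779) = 2310062*(-1/1128779) = -2310062/1128779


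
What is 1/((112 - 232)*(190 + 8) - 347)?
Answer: -1/24107 ≈ -4.1482e-5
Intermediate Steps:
1/((112 - 232)*(190 + 8) - 347) = 1/(-120*198 - 347) = 1/(-23760 - 347) = 1/(-24107) = -1/24107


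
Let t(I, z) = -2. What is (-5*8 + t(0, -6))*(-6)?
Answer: 252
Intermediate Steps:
(-5*8 + t(0, -6))*(-6) = (-5*8 - 2)*(-6) = (-40 - 2)*(-6) = -42*(-6) = 252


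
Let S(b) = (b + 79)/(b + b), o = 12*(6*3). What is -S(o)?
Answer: -295/432 ≈ -0.68287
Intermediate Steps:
o = 216 (o = 12*18 = 216)
S(b) = (79 + b)/(2*b) (S(b) = (79 + b)/((2*b)) = (79 + b)*(1/(2*b)) = (79 + b)/(2*b))
-S(o) = -(79 + 216)/(2*216) = -295/(2*216) = -1*295/432 = -295/432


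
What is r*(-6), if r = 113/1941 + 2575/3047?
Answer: -10684772/1971409 ≈ -5.4199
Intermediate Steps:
r = 5342386/5914227 (r = 113*(1/1941) + 2575*(1/3047) = 113/1941 + 2575/3047 = 5342386/5914227 ≈ 0.90331)
r*(-6) = (5342386/5914227)*(-6) = -10684772/1971409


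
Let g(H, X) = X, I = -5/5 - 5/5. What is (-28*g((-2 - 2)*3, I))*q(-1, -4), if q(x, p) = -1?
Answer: -56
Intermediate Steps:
I = -2 (I = -5*⅕ - 5*⅕ = -1 - 1 = -2)
(-28*g((-2 - 2)*3, I))*q(-1, -4) = -28*(-2)*(-1) = 56*(-1) = -56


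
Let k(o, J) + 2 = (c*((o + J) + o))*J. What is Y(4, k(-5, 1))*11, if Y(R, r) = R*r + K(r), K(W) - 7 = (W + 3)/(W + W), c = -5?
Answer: 84920/43 ≈ 1974.9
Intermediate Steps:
k(o, J) = -2 + J*(-10*o - 5*J) (k(o, J) = -2 + (-5*((o + J) + o))*J = -2 + (-5*((J + o) + o))*J = -2 + (-5*(J + 2*o))*J = -2 + (-10*o - 5*J)*J = -2 + J*(-10*o - 5*J))
K(W) = 7 + (3 + W)/(2*W) (K(W) = 7 + (W + 3)/(W + W) = 7 + (3 + W)/((2*W)) = 7 + (3 + W)*(1/(2*W)) = 7 + (3 + W)/(2*W))
Y(R, r) = R*r + 3*(1 + 5*r)/(2*r)
Y(4, k(-5, 1))*11 = (15/2 + 3/(2*(-2 - 5*1² - 10*1*(-5))) + 4*(-2 - 5*1² - 10*1*(-5)))*11 = (15/2 + 3/(2*(-2 - 5*1 + 50)) + 4*(-2 - 5*1 + 50))*11 = (15/2 + 3/(2*(-2 - 5 + 50)) + 4*(-2 - 5 + 50))*11 = (15/2 + (3/2)/43 + 4*43)*11 = (15/2 + (3/2)*(1/43) + 172)*11 = (15/2 + 3/86 + 172)*11 = (7720/43)*11 = 84920/43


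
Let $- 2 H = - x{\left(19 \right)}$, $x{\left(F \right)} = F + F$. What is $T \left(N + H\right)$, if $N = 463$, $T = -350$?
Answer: $-168700$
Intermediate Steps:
$x{\left(F \right)} = 2 F$
$H = 19$ ($H = - \frac{\left(-1\right) 2 \cdot 19}{2} = - \frac{\left(-1\right) 38}{2} = \left(- \frac{1}{2}\right) \left(-38\right) = 19$)
$T \left(N + H\right) = - 350 \left(463 + 19\right) = \left(-350\right) 482 = -168700$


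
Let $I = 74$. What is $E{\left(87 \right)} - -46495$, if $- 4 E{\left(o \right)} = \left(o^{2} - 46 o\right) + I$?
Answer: $\frac{182339}{4} \approx 45585.0$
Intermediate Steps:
$E{\left(o \right)} = - \frac{37}{2} - \frac{o^{2}}{4} + \frac{23 o}{2}$ ($E{\left(o \right)} = - \frac{\left(o^{2} - 46 o\right) + 74}{4} = - \frac{74 + o^{2} - 46 o}{4} = - \frac{37}{2} - \frac{o^{2}}{4} + \frac{23 o}{2}$)
$E{\left(87 \right)} - -46495 = \left(- \frac{37}{2} - \frac{87^{2}}{4} + \frac{23}{2} \cdot 87\right) - -46495 = \left(- \frac{37}{2} - \frac{7569}{4} + \frac{2001}{2}\right) + 46495 = - \frac{3641}{4} + 46495 = \frac{182339}{4}$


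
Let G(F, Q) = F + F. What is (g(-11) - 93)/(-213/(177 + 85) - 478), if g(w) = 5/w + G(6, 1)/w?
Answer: 272480/1379939 ≈ 0.19746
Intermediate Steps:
G(F, Q) = 2*F
g(w) = 17/w (g(w) = 5/w + (2*6)/w = 5/w + 12/w = 17/w)
(g(-11) - 93)/(-213/(177 + 85) - 478) = (17/(-11) - 93)/(-213/(177 + 85) - 478) = (17*(-1/11) - 93)/(-213/262 - 478) = (-17/11 - 93)/(-213*1/262 - 478) = -1040/(11*(-213/262 - 478)) = -1040/(11*(-125449/262)) = -1040/11*(-262/125449) = 272480/1379939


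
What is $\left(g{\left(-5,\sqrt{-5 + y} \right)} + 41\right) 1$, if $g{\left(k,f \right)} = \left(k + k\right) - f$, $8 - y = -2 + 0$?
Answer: $31 - \sqrt{5} \approx 28.764$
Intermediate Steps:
$y = 10$ ($y = 8 - \left(-2 + 0\right) = 8 - -2 = 8 + 2 = 10$)
$g{\left(k,f \right)} = - f + 2 k$ ($g{\left(k,f \right)} = 2 k - f = - f + 2 k$)
$\left(g{\left(-5,\sqrt{-5 + y} \right)} + 41\right) 1 = \left(\left(- \sqrt{-5 + 10} + 2 \left(-5\right)\right) + 41\right) 1 = \left(\left(- \sqrt{5} - 10\right) + 41\right) 1 = \left(\left(-10 - \sqrt{5}\right) + 41\right) 1 = \left(31 - \sqrt{5}\right) 1 = 31 - \sqrt{5}$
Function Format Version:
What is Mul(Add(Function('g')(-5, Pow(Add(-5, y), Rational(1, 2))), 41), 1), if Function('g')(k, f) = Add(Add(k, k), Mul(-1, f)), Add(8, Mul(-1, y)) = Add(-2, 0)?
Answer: Add(31, Mul(-1, Pow(5, Rational(1, 2)))) ≈ 28.764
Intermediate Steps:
y = 10 (y = Add(8, Mul(-1, Add(-2, 0))) = Add(8, Mul(-1, -2)) = Add(8, 2) = 10)
Function('g')(k, f) = Add(Mul(-1, f), Mul(2, k)) (Function('g')(k, f) = Add(Mul(2, k), Mul(-1, f)) = Add(Mul(-1, f), Mul(2, k)))
Mul(Add(Function('g')(-5, Pow(Add(-5, y), Rational(1, 2))), 41), 1) = Mul(Add(Add(Mul(-1, Pow(Add(-5, 10), Rational(1, 2))), Mul(2, -5)), 41), 1) = Mul(Add(Add(Mul(-1, Pow(5, Rational(1, 2))), -10), 41), 1) = Mul(Add(Add(-10, Mul(-1, Pow(5, Rational(1, 2)))), 41), 1) = Mul(Add(31, Mul(-1, Pow(5, Rational(1, 2)))), 1) = Add(31, Mul(-1, Pow(5, Rational(1, 2))))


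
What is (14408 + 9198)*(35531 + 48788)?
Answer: 1990434314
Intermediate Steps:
(14408 + 9198)*(35531 + 48788) = 23606*84319 = 1990434314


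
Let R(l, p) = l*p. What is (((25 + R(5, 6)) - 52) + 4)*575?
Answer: 4025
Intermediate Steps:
(((25 + R(5, 6)) - 52) + 4)*575 = (((25 + 5*6) - 52) + 4)*575 = (((25 + 30) - 52) + 4)*575 = ((55 - 52) + 4)*575 = (3 + 4)*575 = 7*575 = 4025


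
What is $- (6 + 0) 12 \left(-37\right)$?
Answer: $2664$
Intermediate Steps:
$- (6 + 0) 12 \left(-37\right) = \left(-1\right) 6 \cdot 12 \left(-37\right) = \left(-6\right) 12 \left(-37\right) = \left(-72\right) \left(-37\right) = 2664$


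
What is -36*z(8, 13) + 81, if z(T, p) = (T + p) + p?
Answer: -1143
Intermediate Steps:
z(T, p) = T + 2*p
-36*z(8, 13) + 81 = -36*(8 + 2*13) + 81 = -36*(8 + 26) + 81 = -36*34 + 81 = -1224 + 81 = -1143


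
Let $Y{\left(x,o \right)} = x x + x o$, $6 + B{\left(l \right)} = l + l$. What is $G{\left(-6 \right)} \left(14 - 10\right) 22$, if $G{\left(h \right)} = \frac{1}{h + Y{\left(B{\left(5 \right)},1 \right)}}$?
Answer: $\frac{44}{7} \approx 6.2857$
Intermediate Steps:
$B{\left(l \right)} = -6 + 2 l$ ($B{\left(l \right)} = -6 + \left(l + l\right) = -6 + 2 l$)
$Y{\left(x,o \right)} = x^{2} + o x$
$G{\left(h \right)} = \frac{1}{20 + h}$ ($G{\left(h \right)} = \frac{1}{h + \left(-6 + 2 \cdot 5\right) \left(1 + \left(-6 + 2 \cdot 5\right)\right)} = \frac{1}{h + \left(-6 + 10\right) \left(1 + \left(-6 + 10\right)\right)} = \frac{1}{h + 4 \left(1 + 4\right)} = \frac{1}{h + 4 \cdot 5} = \frac{1}{h + 20} = \frac{1}{20 + h}$)
$G{\left(-6 \right)} \left(14 - 10\right) 22 = \frac{14 - 10}{20 - 6} \cdot 22 = \frac{1}{14} \cdot 4 \cdot 22 = \frac{2}{7} \cdot 22 = \frac{44}{7}$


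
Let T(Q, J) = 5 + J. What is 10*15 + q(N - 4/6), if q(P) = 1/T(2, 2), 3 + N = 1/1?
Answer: 1051/7 ≈ 150.14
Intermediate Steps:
N = -2 (N = -3 + 1/1 = -3 + 1 = -2)
q(P) = ⅐ (q(P) = 1/(5 + 2) = 1/7 = ⅐)
10*15 + q(N - 4/6) = 10*15 + ⅐ = 150 + ⅐ = 1051/7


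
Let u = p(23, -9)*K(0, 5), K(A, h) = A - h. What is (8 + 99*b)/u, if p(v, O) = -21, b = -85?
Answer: -1201/15 ≈ -80.067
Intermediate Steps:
u = 105 (u = -21*(0 - 1*5) = -21*(0 - 5) = -21*(-5) = 105)
(8 + 99*b)/u = (8 + 99*(-85))/105 = (8 - 8415)*(1/105) = -8407*1/105 = -1201/15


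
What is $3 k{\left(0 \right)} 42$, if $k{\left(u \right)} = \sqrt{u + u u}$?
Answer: $0$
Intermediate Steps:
$k{\left(u \right)} = \sqrt{u + u^{2}}$
$3 k{\left(0 \right)} 42 = 3 \sqrt{0 \left(1 + 0\right)} 42 = 3 \sqrt{0 \cdot 1} \cdot 42 = 3 \sqrt{0} \cdot 42 = 3 \cdot 0 \cdot 42 = 0 \cdot 42 = 0$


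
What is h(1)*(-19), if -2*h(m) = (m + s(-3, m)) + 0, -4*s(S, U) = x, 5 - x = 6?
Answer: 95/8 ≈ 11.875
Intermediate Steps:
x = -1 (x = 5 - 1*6 = 5 - 6 = -1)
s(S, U) = 1/4 (s(S, U) = -1/4*(-1) = 1/4)
h(m) = -1/8 - m/2 (h(m) = -((m + 1/4) + 0)/2 = -((1/4 + m) + 0)/2 = -(1/4 + m)/2 = -1/8 - m/2)
h(1)*(-19) = (-1/8 - 1/2*1)*(-19) = (-1/8 - 1/2)*(-19) = -5/8*(-19) = 95/8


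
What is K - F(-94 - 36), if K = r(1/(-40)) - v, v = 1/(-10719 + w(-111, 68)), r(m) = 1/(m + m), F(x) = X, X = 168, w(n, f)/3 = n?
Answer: -2077775/11052 ≈ -188.00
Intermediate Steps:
w(n, f) = 3*n
F(x) = 168
r(m) = 1/(2*m)
v = -1/11052 (v = 1/(-10719 + 3*(-111)) = 1/(-10719 - 333) = 1/(-11052) = -1/11052 ≈ -9.0481e-5)
K = -221039/11052 (K = 1/(2*(1/(-40))) - 1*(-1/11052) = 1/(2*(-1/40)) + 1/11052 = (½)*(-40) + 1/11052 = -20 + 1/11052 = -221039/11052 ≈ -20.000)
K - F(-94 - 36) = -221039/11052 - 1*168 = -221039/11052 - 168 = -2077775/11052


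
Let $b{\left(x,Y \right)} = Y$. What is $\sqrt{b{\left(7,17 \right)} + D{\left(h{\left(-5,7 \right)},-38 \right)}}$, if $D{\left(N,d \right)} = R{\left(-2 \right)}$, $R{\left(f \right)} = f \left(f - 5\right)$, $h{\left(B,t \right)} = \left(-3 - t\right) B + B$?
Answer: $\sqrt{31} \approx 5.5678$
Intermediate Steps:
$h{\left(B,t \right)} = B + B \left(-3 - t\right)$ ($h{\left(B,t \right)} = B \left(-3 - t\right) + B = B + B \left(-3 - t\right)$)
$R{\left(f \right)} = f \left(-5 + f\right)$
$D{\left(N,d \right)} = 14$ ($D{\left(N,d \right)} = - 2 \left(-5 - 2\right) = \left(-2\right) \left(-7\right) = 14$)
$\sqrt{b{\left(7,17 \right)} + D{\left(h{\left(-5,7 \right)},-38 \right)}} = \sqrt{17 + 14} = \sqrt{31}$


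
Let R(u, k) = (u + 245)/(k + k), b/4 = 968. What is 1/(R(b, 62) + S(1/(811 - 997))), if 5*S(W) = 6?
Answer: 620/21329 ≈ 0.029068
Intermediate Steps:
b = 3872 (b = 4*968 = 3872)
R(u, k) = (245 + u)/(2*k) (R(u, k) = (245 + u)/((2*k)) = (245 + u)*(1/(2*k)) = (245 + u)/(2*k))
S(W) = 6/5 (S(W) = (⅕)*6 = 6/5)
1/(R(b, 62) + S(1/(811 - 997))) = 1/((½)*(245 + 3872)/62 + 6/5) = 1/((½)*(1/62)*4117 + 6/5) = 1/(4117/124 + 6/5) = 1/(21329/620) = 620/21329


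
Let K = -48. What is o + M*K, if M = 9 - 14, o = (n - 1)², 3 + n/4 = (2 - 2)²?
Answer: 409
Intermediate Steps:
n = -12 (n = -12 + 4*(2 - 2)² = -12 + 4*0² = -12 + 4*0 = -12 + 0 = -12)
o = 169 (o = (-12 - 1)² = (-13)² = 169)
M = -5
o + M*K = 169 - 5*(-48) = 169 + 240 = 409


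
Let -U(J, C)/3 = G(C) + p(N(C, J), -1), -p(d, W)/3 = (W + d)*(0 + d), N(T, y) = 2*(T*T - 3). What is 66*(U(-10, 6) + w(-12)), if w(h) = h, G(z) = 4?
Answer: 2546676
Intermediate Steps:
N(T, y) = -6 + 2*T² (N(T, y) = 2*(T² - 3) = 2*(-3 + T²) = -6 + 2*T²)
p(d, W) = -3*d*(W + d) (p(d, W) = -3*(W + d)*(0 + d) = -3*(W + d)*d = -3*d*(W + d))
U(J, C) = -12 + 9*(-7 + 2*C²)*(-6 + 2*C²) (U(J, C) = -3*(4 - 3*(-6 + 2*C²)*(-1 + (-6 + 2*C²))) = -3*(4 - 3*(-6 + 2*C²)*(-7 + 2*C²)) = -3*(4 - 3*(-7 + 2*C²)*(-6 + 2*C²)) = -12 + 9*(-7 + 2*C²)*(-6 + 2*C²))
66*(U(-10, 6) + w(-12)) = 66*((366 - 234*6² + 36*6⁴) - 12) = 66*((366 - 234*36 + 36*1296) - 12) = 66*((366 - 8424 + 46656) - 12) = 66*(38598 - 12) = 66*38586 = 2546676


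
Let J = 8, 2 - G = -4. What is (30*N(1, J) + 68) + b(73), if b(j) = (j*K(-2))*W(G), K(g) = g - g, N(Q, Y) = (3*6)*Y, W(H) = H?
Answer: 4388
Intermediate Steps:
G = 6 (G = 2 - 1*(-4) = 2 + 4 = 6)
N(Q, Y) = 18*Y
K(g) = 0
b(j) = 0 (b(j) = (j*0)*6 = 0*6 = 0)
(30*N(1, J) + 68) + b(73) = (30*(18*8) + 68) + 0 = (30*144 + 68) + 0 = (4320 + 68) + 0 = 4388 + 0 = 4388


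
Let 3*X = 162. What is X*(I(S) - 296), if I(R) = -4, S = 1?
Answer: -16200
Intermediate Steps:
X = 54 (X = (1/3)*162 = 54)
X*(I(S) - 296) = 54*(-4 - 296) = 54*(-300) = -16200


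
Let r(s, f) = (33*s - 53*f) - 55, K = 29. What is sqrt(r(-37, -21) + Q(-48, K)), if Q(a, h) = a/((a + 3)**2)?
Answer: I*sqrt(330123)/45 ≈ 12.768*I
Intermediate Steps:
r(s, f) = -55 - 53*f + 33*s (r(s, f) = (-53*f + 33*s) - 55 = -55 - 53*f + 33*s)
Q(a, h) = a/(3 + a)**2 (Q(a, h) = a/((3 + a)**2) = a/(3 + a)**2)
sqrt(r(-37, -21) + Q(-48, K)) = sqrt((-55 - 53*(-21) + 33*(-37)) - 48/(3 - 48)**2) = sqrt((-55 + 1113 - 1221) - 48/(-45)**2) = sqrt(-163 - 48*1/2025) = sqrt(-163 - 16/675) = sqrt(-110041/675) = I*sqrt(330123)/45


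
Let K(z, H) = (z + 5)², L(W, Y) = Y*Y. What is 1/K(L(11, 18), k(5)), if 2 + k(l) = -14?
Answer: 1/108241 ≈ 9.2386e-6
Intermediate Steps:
L(W, Y) = Y²
k(l) = -16 (k(l) = -2 - 14 = -16)
K(z, H) = (5 + z)²
1/K(L(11, 18), k(5)) = 1/((5 + 18²)²) = 1/((5 + 324)²) = 1/(329²) = 1/108241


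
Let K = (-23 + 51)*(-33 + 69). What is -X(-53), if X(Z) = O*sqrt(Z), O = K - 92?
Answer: -916*I*sqrt(53) ≈ -6668.6*I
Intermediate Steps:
K = 1008 (K = 28*36 = 1008)
O = 916 (O = 1008 - 92 = 916)
X(Z) = 916*sqrt(Z)
-X(-53) = -916*sqrt(-53) = -916*I*sqrt(53)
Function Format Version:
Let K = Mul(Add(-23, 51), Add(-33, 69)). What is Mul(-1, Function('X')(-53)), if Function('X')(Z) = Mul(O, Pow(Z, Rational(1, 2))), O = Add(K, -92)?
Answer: Mul(-916, I, Pow(53, Rational(1, 2))) ≈ Mul(-6668.6, I)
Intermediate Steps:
K = 1008 (K = Mul(28, 36) = 1008)
O = 916 (O = Add(1008, -92) = 916)
Function('X')(Z) = Mul(916, Pow(Z, Rational(1, 2)))
Mul(-1, Function('X')(-53)) = Mul(-1, Mul(916, Pow(-53, Rational(1, 2)))) = Mul(-1, Mul(916, Mul(I, Pow(53, Rational(1, 2))))) = Mul(-1, Mul(916, I, Pow(53, Rational(1, 2)))) = Mul(-916, I, Pow(53, Rational(1, 2)))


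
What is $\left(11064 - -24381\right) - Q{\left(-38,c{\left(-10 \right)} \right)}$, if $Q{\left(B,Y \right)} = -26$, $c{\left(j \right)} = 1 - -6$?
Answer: $35471$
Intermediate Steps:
$c{\left(j \right)} = 7$ ($c{\left(j \right)} = 1 + 6 = 7$)
$\left(11064 - -24381\right) - Q{\left(-38,c{\left(-10 \right)} \right)} = \left(11064 - -24381\right) - -26 = \left(11064 + 24381\right) + 26 = 35445 + 26 = 35471$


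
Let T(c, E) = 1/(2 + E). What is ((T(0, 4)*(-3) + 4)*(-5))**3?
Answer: -42875/8 ≈ -5359.4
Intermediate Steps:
((T(0, 4)*(-3) + 4)*(-5))**3 = ((-3/(2 + 4) + 4)*(-5))**3 = ((-3/6 + 4)*(-5))**3 = (((1/6)*(-3) + 4)*(-5))**3 = ((-1/2 + 4)*(-5))**3 = ((7/2)*(-5))**3 = (-35/2)**3 = -42875/8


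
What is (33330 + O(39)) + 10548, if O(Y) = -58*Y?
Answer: 41616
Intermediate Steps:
(33330 + O(39)) + 10548 = (33330 - 58*39) + 10548 = (33330 - 2262) + 10548 = 31068 + 10548 = 41616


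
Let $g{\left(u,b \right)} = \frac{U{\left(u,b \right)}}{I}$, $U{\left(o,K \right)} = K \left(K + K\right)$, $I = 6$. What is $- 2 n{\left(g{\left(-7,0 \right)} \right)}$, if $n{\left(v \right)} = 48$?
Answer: $-96$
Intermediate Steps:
$U{\left(o,K \right)} = 2 K^{2}$ ($U{\left(o,K \right)} = K 2 K = 2 K^{2}$)
$g{\left(u,b \right)} = \frac{b^{2}}{3}$ ($g{\left(u,b \right)} = \frac{2 b^{2}}{6} = 2 b^{2} \cdot \frac{1}{6} = \frac{b^{2}}{3}$)
$- 2 n{\left(g{\left(-7,0 \right)} \right)} = \left(-2\right) 48 = -96$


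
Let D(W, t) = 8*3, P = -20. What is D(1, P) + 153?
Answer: 177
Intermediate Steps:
D(W, t) = 24
D(1, P) + 153 = 24 + 153 = 177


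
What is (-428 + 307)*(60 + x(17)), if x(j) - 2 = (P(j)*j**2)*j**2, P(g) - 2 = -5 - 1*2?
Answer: 50522703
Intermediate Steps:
P(g) = -5 (P(g) = 2 + (-5 - 1*2) = 2 + (-5 - 2) = 2 - 7 = -5)
x(j) = 2 - 5*j**4 (x(j) = 2 + (-5*j**2)*j**2 = 2 - 5*j**4)
(-428 + 307)*(60 + x(17)) = (-428 + 307)*(60 + (2 - 5*17**4)) = -121*(60 + (2 - 5*83521)) = -121*(60 + (2 - 417605)) = -121*(60 - 417603) = -121*(-417543) = 50522703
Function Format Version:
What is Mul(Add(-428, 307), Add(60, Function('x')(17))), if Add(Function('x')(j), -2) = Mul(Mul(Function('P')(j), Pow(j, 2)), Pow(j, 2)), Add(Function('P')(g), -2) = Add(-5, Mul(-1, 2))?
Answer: 50522703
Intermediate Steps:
Function('P')(g) = -5 (Function('P')(g) = Add(2, Add(-5, Mul(-1, 2))) = Add(2, Add(-5, -2)) = Add(2, -7) = -5)
Function('x')(j) = Add(2, Mul(-5, Pow(j, 4))) (Function('x')(j) = Add(2, Mul(Mul(-5, Pow(j, 2)), Pow(j, 2))) = Add(2, Mul(-5, Pow(j, 4))))
Mul(Add(-428, 307), Add(60, Function('x')(17))) = Mul(Add(-428, 307), Add(60, Add(2, Mul(-5, Pow(17, 4))))) = Mul(-121, Add(60, Add(2, Mul(-5, 83521)))) = Mul(-121, Add(60, Add(2, -417605))) = Mul(-121, Add(60, -417603)) = Mul(-121, -417543) = 50522703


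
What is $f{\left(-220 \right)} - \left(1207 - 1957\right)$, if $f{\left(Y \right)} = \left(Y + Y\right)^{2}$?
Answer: $194350$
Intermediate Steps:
$f{\left(Y \right)} = 4 Y^{2}$ ($f{\left(Y \right)} = \left(2 Y\right)^{2} = 4 Y^{2}$)
$f{\left(-220 \right)} - \left(1207 - 1957\right) = 4 \left(-220\right)^{2} - \left(1207 - 1957\right) = 4 \cdot 48400 - \left(1207 - 1957\right) = 193600 - -750 = 193600 + 750 = 194350$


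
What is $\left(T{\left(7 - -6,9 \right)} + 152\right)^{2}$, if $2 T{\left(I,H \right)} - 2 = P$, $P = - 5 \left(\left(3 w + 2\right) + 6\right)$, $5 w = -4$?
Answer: $19321$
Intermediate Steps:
$w = - \frac{4}{5}$ ($w = \frac{1}{5} \left(-4\right) = - \frac{4}{5} \approx -0.8$)
$P = -28$ ($P = - 5 \left(\left(3 \left(- \frac{4}{5}\right) + 2\right) + 6\right) = - 5 \left(\left(- \frac{12}{5} + 2\right) + 6\right) = - 5 \left(- \frac{2}{5} + 6\right) = \left(-5\right) \frac{28}{5} = -28$)
$T{\left(I,H \right)} = -13$ ($T{\left(I,H \right)} = 1 + \frac{1}{2} \left(-28\right) = 1 - 14 = -13$)
$\left(T{\left(7 - -6,9 \right)} + 152\right)^{2} = \left(-13 + 152\right)^{2} = 139^{2} = 19321$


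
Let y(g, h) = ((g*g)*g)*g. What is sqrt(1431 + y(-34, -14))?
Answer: sqrt(1337767) ≈ 1156.6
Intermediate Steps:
y(g, h) = g**4 (y(g, h) = (g**2*g)*g = g**3*g = g**4)
sqrt(1431 + y(-34, -14)) = sqrt(1431 + (-34)**4) = sqrt(1431 + 1336336) = sqrt(1337767)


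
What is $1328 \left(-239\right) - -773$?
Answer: $-316619$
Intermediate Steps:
$1328 \left(-239\right) - -773 = -317392 + 773 = -316619$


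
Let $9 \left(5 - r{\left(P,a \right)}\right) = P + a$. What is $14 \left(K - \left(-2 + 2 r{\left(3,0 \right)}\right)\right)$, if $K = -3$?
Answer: $- \frac{434}{3} \approx -144.67$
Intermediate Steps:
$r{\left(P,a \right)} = 5 - \frac{P}{9} - \frac{a}{9}$ ($r{\left(P,a \right)} = 5 - \frac{P + a}{9} = 5 - \left(\frac{P}{9} + \frac{a}{9}\right) = 5 - \frac{P}{9} - \frac{a}{9}$)
$14 \left(K - \left(-2 + 2 r{\left(3,0 \right)}\right)\right) = 14 \left(-3 + \left(- 2 \left(5 - \frac{1}{3} - 0\right) + 2\right)\right) = 14 \left(-3 + \left(- 2 \left(5 - \frac{1}{3} + 0\right) + 2\right)\right) = 14 \left(-3 + \left(\left(-2\right) \frac{14}{3} + 2\right)\right) = 14 \left(-3 + \left(- \frac{28}{3} + 2\right)\right) = 14 \left(-3 - \frac{22}{3}\right) = 14 \left(- \frac{31}{3}\right) = - \frac{434}{3}$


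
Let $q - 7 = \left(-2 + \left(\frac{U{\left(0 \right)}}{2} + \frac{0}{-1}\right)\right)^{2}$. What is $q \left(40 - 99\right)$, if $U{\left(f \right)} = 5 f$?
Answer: $-649$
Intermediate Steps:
$q = 11$ ($q = 7 + \left(-2 + \left(\frac{5 \cdot 0}{2} + \frac{0}{-1}\right)\right)^{2} = 7 + \left(-2 + \left(0 \cdot \frac{1}{2} + 0 \left(-1\right)\right)\right)^{2} = 7 + \left(-2 + \left(0 + 0\right)\right)^{2} = 7 + \left(-2 + 0\right)^{2} = 7 + \left(-2\right)^{2} = 7 + 4 = 11$)
$q \left(40 - 99\right) = 11 \left(40 - 99\right) = 11 \left(-59\right) = -649$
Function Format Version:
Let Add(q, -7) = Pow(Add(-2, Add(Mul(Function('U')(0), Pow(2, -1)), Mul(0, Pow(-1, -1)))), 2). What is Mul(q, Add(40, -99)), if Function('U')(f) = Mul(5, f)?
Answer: -649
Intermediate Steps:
q = 11 (q = Add(7, Pow(Add(-2, Add(Mul(Mul(5, 0), Pow(2, -1)), Mul(0, Pow(-1, -1)))), 2)) = Add(7, Pow(Add(-2, Add(Mul(0, Rational(1, 2)), Mul(0, -1))), 2)) = Add(7, Pow(Add(-2, Add(0, 0)), 2)) = Add(7, Pow(Add(-2, 0), 2)) = Add(7, Pow(-2, 2)) = Add(7, 4) = 11)
Mul(q, Add(40, -99)) = Mul(11, Add(40, -99)) = Mul(11, -59) = -649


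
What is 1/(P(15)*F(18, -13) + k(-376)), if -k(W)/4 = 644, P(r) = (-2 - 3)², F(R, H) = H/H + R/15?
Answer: -1/2521 ≈ -0.00039667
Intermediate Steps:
F(R, H) = 1 + R/15 (F(R, H) = 1 + R*(1/15) = 1 + R/15)
P(r) = 25 (P(r) = (-5)² = 25)
k(W) = -2576 (k(W) = -4*644 = -2576)
1/(P(15)*F(18, -13) + k(-376)) = 1/(25*(1 + (1/15)*18) - 2576) = 1/(25*(1 + 6/5) - 2576) = 1/(25*(11/5) - 2576) = 1/(55 - 2576) = 1/(-2521) = -1/2521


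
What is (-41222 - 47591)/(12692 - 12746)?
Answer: 88813/54 ≈ 1644.7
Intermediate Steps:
(-41222 - 47591)/(12692 - 12746) = -88813/(-54) = -88813*(-1/54) = 88813/54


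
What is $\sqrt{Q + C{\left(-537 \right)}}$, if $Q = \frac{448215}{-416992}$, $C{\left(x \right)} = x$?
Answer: $\frac{i \sqrt{5847607014978}}{104248} \approx 23.196 i$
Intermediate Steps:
$Q = - \frac{448215}{416992}$ ($Q = 448215 \left(- \frac{1}{416992}\right) = - \frac{448215}{416992} \approx -1.0749$)
$\sqrt{Q + C{\left(-537 \right)}} = \sqrt{- \frac{448215}{416992} - 537} = \sqrt{- \frac{224372919}{416992}} = \frac{i \sqrt{5847607014978}}{104248}$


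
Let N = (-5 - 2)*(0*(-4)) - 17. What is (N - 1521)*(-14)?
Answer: 21532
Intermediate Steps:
N = -17 (N = -7*0 - 17 = 0 - 17 = -17)
(N - 1521)*(-14) = (-17 - 1521)*(-14) = -1538*(-14) = 21532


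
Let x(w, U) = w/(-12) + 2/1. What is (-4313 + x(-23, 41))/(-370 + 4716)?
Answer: -51709/52152 ≈ -0.99151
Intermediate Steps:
x(w, U) = 2 - w/12 (x(w, U) = w*(-1/12) + 2*1 = -w/12 + 2 = 2 - w/12)
(-4313 + x(-23, 41))/(-370 + 4716) = (-4313 + (2 - 1/12*(-23)))/(-370 + 4716) = (-4313 + (2 + 23/12))/4346 = (-4313 + 47/12)*(1/4346) = -51709/12*1/4346 = -51709/52152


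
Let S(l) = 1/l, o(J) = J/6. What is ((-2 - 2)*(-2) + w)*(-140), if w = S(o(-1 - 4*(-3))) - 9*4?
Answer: 42280/11 ≈ 3843.6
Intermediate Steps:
o(J) = J/6 (o(J) = J*(⅙) = J/6)
w = -390/11 (w = 1/((-1 - 4*(-3))/6) - 9*4 = 1/((-1 + 12)/6) - 36 = 1/((⅙)*11) - 36 = 1/(11/6) - 36 = 6/11 - 36 = -390/11 ≈ -35.455)
((-2 - 2)*(-2) + w)*(-140) = ((-2 - 2)*(-2) - 390/11)*(-140) = (-4*(-2) - 390/11)*(-140) = (8 - 390/11)*(-140) = -302/11*(-140) = 42280/11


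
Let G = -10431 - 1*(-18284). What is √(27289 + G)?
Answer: √35142 ≈ 187.46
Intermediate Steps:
G = 7853 (G = -10431 + 18284 = 7853)
√(27289 + G) = √(27289 + 7853) = √35142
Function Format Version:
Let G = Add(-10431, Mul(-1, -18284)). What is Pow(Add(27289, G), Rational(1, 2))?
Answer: Pow(35142, Rational(1, 2)) ≈ 187.46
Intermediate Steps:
G = 7853 (G = Add(-10431, 18284) = 7853)
Pow(Add(27289, G), Rational(1, 2)) = Pow(Add(27289, 7853), Rational(1, 2)) = Pow(35142, Rational(1, 2))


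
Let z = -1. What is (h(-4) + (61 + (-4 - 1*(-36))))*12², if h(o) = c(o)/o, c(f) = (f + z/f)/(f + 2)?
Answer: 26649/2 ≈ 13325.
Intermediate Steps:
c(f) = (f - 1/f)/(2 + f) (c(f) = (f - 1/f)/(f + 2) = (f - 1/f)/(2 + f))
h(o) = (-1 + o²)/(o²*(2 + o)) (h(o) = ((-1 + o²)/(o*(2 + o)))/o = (-1 + o²)/(o²*(2 + o)))
(h(-4) + (61 + (-4 - 1*(-36))))*12² = ((-1 + (-4)²)/((-4)²*(2 - 4)) + (61 + (-4 - 1*(-36))))*12² = ((1/16)*(-1 + 16)/(-2) + (61 + (-4 + 36)))*144 = ((1/16)*(-½)*15 + (61 + 32))*144 = (-15/32 + 93)*144 = (2961/32)*144 = 26649/2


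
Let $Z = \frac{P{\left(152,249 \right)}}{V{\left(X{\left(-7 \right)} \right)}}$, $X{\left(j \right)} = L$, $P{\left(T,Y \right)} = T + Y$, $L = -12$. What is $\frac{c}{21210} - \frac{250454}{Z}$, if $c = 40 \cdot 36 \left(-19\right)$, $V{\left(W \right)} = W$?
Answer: $\frac{2124486024}{283507} \approx 7493.6$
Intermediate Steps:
$X{\left(j \right)} = -12$
$c = -27360$ ($c = 1440 \left(-19\right) = -27360$)
$Z = - \frac{401}{12}$ ($Z = \frac{152 + 249}{-12} = 401 \left(- \frac{1}{12}\right) = - \frac{401}{12} \approx -33.417$)
$\frac{c}{21210} - \frac{250454}{Z} = - \frac{27360}{21210} - \frac{250454}{- \frac{401}{12}} = \left(-27360\right) \frac{1}{21210} - - \frac{3005448}{401} = - \frac{912}{707} + \frac{3005448}{401} = \frac{2124486024}{283507}$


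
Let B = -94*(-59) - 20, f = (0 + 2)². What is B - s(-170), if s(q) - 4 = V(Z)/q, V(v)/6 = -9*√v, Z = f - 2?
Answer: 5522 - 27*√2/85 ≈ 5521.5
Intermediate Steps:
f = 4 (f = 2² = 4)
Z = 2 (Z = 4 - 2 = 2)
B = 5526 (B = 5546 - 20 = 5526)
V(v) = -54*√v (V(v) = 6*(-9*√v) = -54*√v)
s(q) = 4 - 54*√2/q (s(q) = 4 + (-54*√2)/q = 4 - 54*√2/q)
B - s(-170) = 5526 - (4 - 54*√2/(-170)) = 5526 - (4 - 54*√2*(-1/170)) = 5526 - (4 + 27*√2/85) = 5526 + (-4 - 27*√2/85) = 5522 - 27*√2/85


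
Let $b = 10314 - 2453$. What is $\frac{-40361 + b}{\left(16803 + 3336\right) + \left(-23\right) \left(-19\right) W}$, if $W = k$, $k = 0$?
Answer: $- \frac{32500}{20139} \approx -1.6138$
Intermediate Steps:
$W = 0$
$b = 7861$ ($b = 10314 - 2453 = 7861$)
$\frac{-40361 + b}{\left(16803 + 3336\right) + \left(-23\right) \left(-19\right) W} = \frac{-40361 + 7861}{\left(16803 + 3336\right) + \left(-23\right) \left(-19\right) 0} = - \frac{32500}{20139 + 437 \cdot 0} = - \frac{32500}{20139 + 0} = - \frac{32500}{20139}$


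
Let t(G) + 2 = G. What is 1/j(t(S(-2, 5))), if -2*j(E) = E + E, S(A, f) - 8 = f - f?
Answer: -1/6 ≈ -0.16667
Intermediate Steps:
S(A, f) = 8 (S(A, f) = 8 + (f - f) = 8 + 0 = 8)
t(G) = -2 + G
j(E) = -E (j(E) = -(E + E)/2 = -E)
1/j(t(S(-2, 5))) = 1/(-(-2 + 8)) = 1/(-1*6) = 1/(-6) = -1/6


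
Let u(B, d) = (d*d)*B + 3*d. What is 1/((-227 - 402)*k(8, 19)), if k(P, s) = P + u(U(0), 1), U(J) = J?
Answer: -1/6919 ≈ -0.00014453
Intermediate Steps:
u(B, d) = 3*d + B*d² (u(B, d) = d²*B + 3*d = B*d² + 3*d = 3*d + B*d²)
k(P, s) = 3 + P (k(P, s) = P + 1*(3 + 0*1) = P + 1*(3 + 0) = P + 1*3 = P + 3 = 3 + P)
1/((-227 - 402)*k(8, 19)) = 1/((-227 - 402)*(3 + 8)) = 1/(-629*11) = 1/(-6919) = -1/6919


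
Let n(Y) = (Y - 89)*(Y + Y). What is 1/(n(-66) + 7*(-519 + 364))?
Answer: 1/19375 ≈ 5.1613e-5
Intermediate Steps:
n(Y) = 2*Y*(-89 + Y) (n(Y) = (-89 + Y)*(2*Y) = 2*Y*(-89 + Y))
1/(n(-66) + 7*(-519 + 364)) = 1/(2*(-66)*(-89 - 66) + 7*(-519 + 364)) = 1/(2*(-66)*(-155) + 7*(-155)) = 1/(20460 - 1085) = 1/19375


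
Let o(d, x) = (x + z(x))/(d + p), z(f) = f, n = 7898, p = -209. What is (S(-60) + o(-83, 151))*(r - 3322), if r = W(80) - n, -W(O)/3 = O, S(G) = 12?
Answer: -9173730/73 ≈ -1.2567e+5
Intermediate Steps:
W(O) = -3*O
o(d, x) = 2*x/(-209 + d) (o(d, x) = (x + x)/(d - 209) = (2*x)/(-209 + d) = 2*x/(-209 + d))
r = -8138 (r = -3*80 - 1*7898 = -240 - 7898 = -8138)
(S(-60) + o(-83, 151))*(r - 3322) = (12 + 2*151/(-209 - 83))*(-8138 - 3322) = (12 + 2*151/(-292))*(-11460) = (12 + 2*151*(-1/292))*(-11460) = (12 - 151/146)*(-11460) = (1601/146)*(-11460) = -9173730/73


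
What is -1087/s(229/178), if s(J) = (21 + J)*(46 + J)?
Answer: -34440508/33390239 ≈ -1.0315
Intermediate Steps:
-1087/s(229/178) = -1087/(966 + (229/178)**2 + 67*(229/178)) = -1087/(966 + 52441/31684 + 15343/178) = -1087/33390239/31684 = -1087*31684/33390239 = -34440508/33390239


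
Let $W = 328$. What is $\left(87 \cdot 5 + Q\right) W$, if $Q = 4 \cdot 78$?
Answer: $245016$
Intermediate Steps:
$Q = 312$
$\left(87 \cdot 5 + Q\right) W = \left(87 \cdot 5 + 312\right) 328 = \left(435 + 312\right) 328 = 747 \cdot 328 = 245016$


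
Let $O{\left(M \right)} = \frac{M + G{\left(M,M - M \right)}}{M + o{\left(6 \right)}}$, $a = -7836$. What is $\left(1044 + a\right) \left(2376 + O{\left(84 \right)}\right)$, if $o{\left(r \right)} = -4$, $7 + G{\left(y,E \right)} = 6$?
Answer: $- \frac{161448387}{10} \approx -1.6145 \cdot 10^{7}$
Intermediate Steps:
$G{\left(y,E \right)} = -1$ ($G{\left(y,E \right)} = -7 + 6 = -1$)
$O{\left(M \right)} = \frac{-1 + M}{-4 + M}$ ($O{\left(M \right)} = \frac{M - 1}{M - 4} = \frac{-1 + M}{-4 + M}$)
$\left(1044 + a\right) \left(2376 + O{\left(84 \right)}\right) = \left(1044 - 7836\right) \left(2376 + \frac{-1 + 84}{-4 + 84}\right) = - 6792 \left(2376 + \frac{1}{80} \cdot 83\right) = - 6792 \left(2376 + \frac{83}{80}\right) = \left(-6792\right) \frac{190163}{80} = - \frac{161448387}{10}$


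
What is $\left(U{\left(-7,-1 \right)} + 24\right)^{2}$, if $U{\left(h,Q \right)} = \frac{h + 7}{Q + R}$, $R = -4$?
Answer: $576$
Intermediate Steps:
$U{\left(h,Q \right)} = \frac{7 + h}{-4 + Q}$ ($U{\left(h,Q \right)} = \frac{h + 7}{Q - 4} = \frac{7 + h}{-4 + Q}$)
$\left(U{\left(-7,-1 \right)} + 24\right)^{2} = \left(\frac{7 - 7}{-4 - 1} + 24\right)^{2} = \left(\frac{1}{-5} \cdot 0 + 24\right)^{2} = \left(\left(- \frac{1}{5}\right) 0 + 24\right)^{2} = \left(0 + 24\right)^{2} = 24^{2} = 576$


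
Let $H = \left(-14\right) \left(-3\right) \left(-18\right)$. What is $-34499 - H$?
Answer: $-33743$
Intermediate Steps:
$H = -756$ ($H = 42 \left(-18\right) = -756$)
$-34499 - H = -34499 - -756 = -34499 + 756 = -33743$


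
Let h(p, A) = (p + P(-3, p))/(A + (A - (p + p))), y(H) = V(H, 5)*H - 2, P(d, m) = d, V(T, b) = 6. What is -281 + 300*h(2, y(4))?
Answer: -577/2 ≈ -288.50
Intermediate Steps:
y(H) = -2 + 6*H (y(H) = 6*H - 2 = -2 + 6*H)
h(p, A) = (-3 + p)/(-2*p + 2*A) (h(p, A) = (p - 3)/(A + (A - (p + p))) = (-3 + p)/(A + (A - 2*p)) = (-3 + p)/(-2*p + 2*A))
-281 + 300*h(2, y(4)) = -281 + 300*((-3 + 2)/(2*((-2 + 6*4) - 1*2))) = -281 + 300*((½)*(-1)/((-2 + 24) - 2)) = -281 + 300*((½)*(-1)/(22 - 2)) = -281 + 300*((½)*(-1)/20) = -281 + 300*((½)*(1/20)*(-1)) = -281 + 300*(-1/40) = -281 - 15/2 = -577/2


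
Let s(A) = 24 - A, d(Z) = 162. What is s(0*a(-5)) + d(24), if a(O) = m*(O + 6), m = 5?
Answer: 186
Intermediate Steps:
a(O) = 30 + 5*O (a(O) = 5*(O + 6) = 5*(6 + O) = 30 + 5*O)
s(0*a(-5)) + d(24) = (24 - 0*(30 + 5*(-5))) + 162 = (24 - 0*(30 - 25)) + 162 = (24 - 0*5) + 162 = (24 - 1*0) + 162 = (24 + 0) + 162 = 24 + 162 = 186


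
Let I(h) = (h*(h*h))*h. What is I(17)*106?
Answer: 8853226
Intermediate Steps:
I(h) = h⁴ (I(h) = (h*h²)*h = h³*h = h⁴)
I(17)*106 = 17⁴*106 = 83521*106 = 8853226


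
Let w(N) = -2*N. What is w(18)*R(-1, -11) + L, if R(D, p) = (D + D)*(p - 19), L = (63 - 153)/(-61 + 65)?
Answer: -4365/2 ≈ -2182.5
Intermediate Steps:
L = -45/2 (L = -90/4 = -90*¼ = -45/2 ≈ -22.500)
R(D, p) = 2*D*(-19 + p) (R(D, p) = (2*D)*(-19 + p) = 2*D*(-19 + p))
w(18)*R(-1, -11) + L = (-2*18)*(2*(-1)*(-19 - 11)) - 45/2 = -72*(-1)*(-30) - 45/2 = -36*60 - 45/2 = -2160 - 45/2 = -4365/2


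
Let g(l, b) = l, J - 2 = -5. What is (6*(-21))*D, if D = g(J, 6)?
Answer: 378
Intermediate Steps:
J = -3 (J = 2 - 5 = -3)
D = -3
(6*(-21))*D = (6*(-21))*(-3) = -126*(-3) = 378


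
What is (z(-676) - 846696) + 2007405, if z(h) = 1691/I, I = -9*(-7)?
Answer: 73126358/63 ≈ 1.1607e+6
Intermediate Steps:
I = 63
z(h) = 1691/63
(z(-676) - 846696) + 2007405 = (1691/63 - 846696) + 2007405 = -53340157/63 + 2007405 = 73126358/63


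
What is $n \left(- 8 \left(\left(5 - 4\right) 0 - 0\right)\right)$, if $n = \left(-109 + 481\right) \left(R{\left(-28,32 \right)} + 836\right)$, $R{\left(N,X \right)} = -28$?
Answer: $0$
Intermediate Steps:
$n = 300576$ ($n = \left(-109 + 481\right) \left(-28 + 836\right) = 372 \cdot 808 = 300576$)
$n \left(- 8 \left(\left(5 - 4\right) 0 - 0\right)\right) = 300576 \left(- 8 \left(\left(5 - 4\right) 0 - 0\right)\right) = 300576 \left(- 8 \left(\left(5 - 4\right) 0 + 0\right)\right) = 300576 \left(- 8 \left(1 \cdot 0 + 0\right)\right) = 300576 \left(- 8 \left(0 + 0\right)\right) = 300576 \left(\left(-8\right) 0\right) = 300576 \cdot 0 = 0$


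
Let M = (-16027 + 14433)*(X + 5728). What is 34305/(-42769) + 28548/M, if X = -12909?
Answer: -195725846679/244777978633 ≈ -0.79961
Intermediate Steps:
M = 11446514 (M = (-16027 + 14433)*(-12909 + 5728) = -1594*(-7181) = 11446514)
34305/(-42769) + 28548/M = 34305/(-42769) + 28548/11446514 = 34305*(-1/42769) + 28548*(1/11446514) = -34305/42769 + 14274/5723257 = -195725846679/244777978633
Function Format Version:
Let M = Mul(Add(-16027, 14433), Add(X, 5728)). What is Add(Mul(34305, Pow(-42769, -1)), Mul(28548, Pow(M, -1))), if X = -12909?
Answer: Rational(-195725846679, 244777978633) ≈ -0.79961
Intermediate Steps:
M = 11446514 (M = Mul(Add(-16027, 14433), Add(-12909, 5728)) = Mul(-1594, -7181) = 11446514)
Add(Mul(34305, Pow(-42769, -1)), Mul(28548, Pow(M, -1))) = Add(Mul(34305, Pow(-42769, -1)), Mul(28548, Pow(11446514, -1))) = Add(Mul(34305, Rational(-1, 42769)), Mul(28548, Rational(1, 11446514))) = Add(Rational(-34305, 42769), Rational(14274, 5723257)) = Rational(-195725846679, 244777978633)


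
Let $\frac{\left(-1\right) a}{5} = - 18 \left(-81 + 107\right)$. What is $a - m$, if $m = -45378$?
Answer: $47718$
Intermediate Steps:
$a = 2340$ ($a = - 5 \left(- 18 \left(-81 + 107\right)\right) = - 5 \left(\left(-18\right) 26\right) = \left(-5\right) \left(-468\right) = 2340$)
$a - m = 2340 - -45378 = 2340 + 45378 = 47718$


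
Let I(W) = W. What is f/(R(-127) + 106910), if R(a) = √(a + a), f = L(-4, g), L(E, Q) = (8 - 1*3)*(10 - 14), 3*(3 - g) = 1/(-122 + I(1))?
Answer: -1069100/5714874177 + 10*I*√254/5714874177 ≈ -0.00018707 + 2.7888e-8*I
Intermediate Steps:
g = 1090/363 (g = 3 - 1/(3*(-122 + 1)) = 3 - ⅓/(-121) = 3 - ⅓*(-1/121) = 3 + 1/363 = 1090/363 ≈ 3.0028)
L(E, Q) = -20 (L(E, Q) = (8 - 3)*(-4) = 5*(-4) = -20)
f = -20
R(a) = √2*√a (R(a) = √(2*a) = √2*√a)
f/(R(-127) + 106910) = -20/(√2*√(-127) + 106910) = -20/(√2*(I*√127) + 106910) = -20/(I*√254 + 106910) = -20/(106910 + I*√254)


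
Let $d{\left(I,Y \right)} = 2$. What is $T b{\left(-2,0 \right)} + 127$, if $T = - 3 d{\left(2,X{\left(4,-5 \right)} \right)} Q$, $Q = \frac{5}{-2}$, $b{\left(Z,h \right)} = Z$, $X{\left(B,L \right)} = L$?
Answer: $97$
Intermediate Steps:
$Q = - \frac{5}{2}$ ($Q = 5 \left(- \frac{1}{2}\right) = - \frac{5}{2} \approx -2.5$)
$T = 15$ ($T = \left(-3\right) 2 \left(- \frac{5}{2}\right) = \left(-6\right) \left(- \frac{5}{2}\right) = 15$)
$T b{\left(-2,0 \right)} + 127 = 15 \left(-2\right) + 127 = -30 + 127 = 97$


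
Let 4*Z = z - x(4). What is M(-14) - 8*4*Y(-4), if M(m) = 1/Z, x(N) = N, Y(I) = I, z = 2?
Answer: 126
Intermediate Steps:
Z = -½ (Z = (2 - 1*4)/4 = (2 - 4)/4 = (¼)*(-2) = -½ ≈ -0.50000)
M(m) = -2 (M(m) = 1/(-½) = -2)
M(-14) - 8*4*Y(-4) = -2 - 8*4*(-4) = -2 - 32*(-4) = -2 - 1*(-128) = -2 + 128 = 126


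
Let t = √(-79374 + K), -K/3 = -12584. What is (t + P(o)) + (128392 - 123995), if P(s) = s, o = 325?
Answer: 4722 + I*√41622 ≈ 4722.0 + 204.01*I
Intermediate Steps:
K = 37752 (K = -3*(-12584) = 37752)
t = I*√41622 (t = √(-79374 + 37752) = √(-41622) = I*√41622 ≈ 204.01*I)
(t + P(o)) + (128392 - 123995) = (I*√41622 + 325) + (128392 - 123995) = (325 + I*√41622) + 4397 = 4722 + I*√41622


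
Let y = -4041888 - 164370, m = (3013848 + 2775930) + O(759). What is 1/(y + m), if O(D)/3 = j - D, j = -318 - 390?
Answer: 1/1579119 ≈ 6.3326e-7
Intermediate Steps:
j = -708
O(D) = -2124 - 3*D (O(D) = 3*(-708 - D) = -2124 - 3*D)
m = 5785377 (m = (3013848 + 2775930) + (-2124 - 3*759) = 5789778 + (-2124 - 2277) = 5789778 - 4401 = 5785377)
y = -4206258
1/(y + m) = 1/(-4206258 + 5785377) = 1/1579119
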